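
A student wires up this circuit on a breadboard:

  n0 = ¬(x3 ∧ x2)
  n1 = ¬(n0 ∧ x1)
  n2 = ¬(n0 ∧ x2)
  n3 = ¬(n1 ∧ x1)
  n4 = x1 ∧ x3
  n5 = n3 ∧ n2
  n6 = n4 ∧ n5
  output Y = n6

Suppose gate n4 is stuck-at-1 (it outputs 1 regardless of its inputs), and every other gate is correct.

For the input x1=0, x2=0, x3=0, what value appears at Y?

1

Propagate with n4 forced: n0=1, n1=1, n2=1, n3=1, n4=1 [stuck-at-1], n5=1, n6=1.
So Y = 1. (Without the fault it would be 0.)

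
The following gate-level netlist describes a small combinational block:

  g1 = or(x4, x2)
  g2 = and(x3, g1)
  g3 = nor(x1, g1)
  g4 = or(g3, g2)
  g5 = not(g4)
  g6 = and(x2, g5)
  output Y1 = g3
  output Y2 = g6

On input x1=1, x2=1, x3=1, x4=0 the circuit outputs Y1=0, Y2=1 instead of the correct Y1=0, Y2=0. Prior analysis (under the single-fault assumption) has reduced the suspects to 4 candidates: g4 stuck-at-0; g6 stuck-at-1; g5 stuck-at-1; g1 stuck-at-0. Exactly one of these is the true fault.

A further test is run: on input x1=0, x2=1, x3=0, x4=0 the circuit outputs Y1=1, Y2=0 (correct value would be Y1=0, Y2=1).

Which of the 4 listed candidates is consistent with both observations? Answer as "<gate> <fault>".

Evaluate each candidate on input x1=0, x2=1, x3=0, x4=0:
  g4 stuck-at-0: g1=1, g2=0, g3=0, g4=0 [stuck-at-0], g5=1, g6=1 → Y1=0, Y2=1 — eliminated
  g6 stuck-at-1: g1=1, g2=0, g3=0, g4=0, g5=1, g6=1 [stuck-at-1] → Y1=0, Y2=1 — eliminated
  g5 stuck-at-1: g1=1, g2=0, g3=0, g4=0, g5=1 [stuck-at-1], g6=1 → Y1=0, Y2=1 — eliminated
  g1 stuck-at-0: g1=0 [stuck-at-0], g2=0, g3=1, g4=1, g5=0, g6=0 → Y1=1, Y2=0 — matches
Only g1 stuck-at-0 reproduces the observed Y1=1, Y2=0.

g1 stuck-at-0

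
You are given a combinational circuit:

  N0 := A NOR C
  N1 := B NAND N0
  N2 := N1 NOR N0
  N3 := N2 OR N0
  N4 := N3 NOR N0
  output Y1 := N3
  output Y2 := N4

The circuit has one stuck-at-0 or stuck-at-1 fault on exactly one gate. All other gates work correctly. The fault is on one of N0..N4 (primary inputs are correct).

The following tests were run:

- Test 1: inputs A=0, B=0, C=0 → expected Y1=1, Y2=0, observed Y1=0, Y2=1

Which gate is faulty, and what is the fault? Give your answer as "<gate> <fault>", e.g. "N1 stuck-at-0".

N0 stuck-at-0

Fault-free values for test 1 (A=0, B=0, C=0): N0=1, N1=1, N2=0, N3=1, N4=0, giving Y1=1, Y2=0. Observed Y1=0, Y2=1.
Test 1: faults giving observed Y1=0, Y2=1 are {N0 stuck-at-0}.
Only N0 stuck-at-0 is consistent with every test.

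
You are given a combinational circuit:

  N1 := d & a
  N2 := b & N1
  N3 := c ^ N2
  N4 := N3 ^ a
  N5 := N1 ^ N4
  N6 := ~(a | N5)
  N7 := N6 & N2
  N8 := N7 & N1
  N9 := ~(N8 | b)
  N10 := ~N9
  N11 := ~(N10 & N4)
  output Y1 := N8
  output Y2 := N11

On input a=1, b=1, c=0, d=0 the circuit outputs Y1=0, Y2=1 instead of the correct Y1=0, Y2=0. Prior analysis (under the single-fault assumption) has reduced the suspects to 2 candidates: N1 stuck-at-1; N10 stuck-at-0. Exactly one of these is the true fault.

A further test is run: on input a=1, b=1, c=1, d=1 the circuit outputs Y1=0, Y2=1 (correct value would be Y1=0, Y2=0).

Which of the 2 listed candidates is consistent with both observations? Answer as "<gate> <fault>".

Evaluate each candidate on input a=1, b=1, c=1, d=1:
  N1 stuck-at-1: N1=1 [stuck-at-1], N2=1, N3=0, N4=1, N5=0, N6=0, N7=0, N8=0, N9=0, N10=1, N11=0 → Y1=0, Y2=0 — eliminated
  N10 stuck-at-0: N1=1, N2=1, N3=0, N4=1, N5=0, N6=0, N7=0, N8=0, N9=0, N10=0 [stuck-at-0], N11=1 → Y1=0, Y2=1 — matches
Only N10 stuck-at-0 reproduces the observed Y1=0, Y2=1.

N10 stuck-at-0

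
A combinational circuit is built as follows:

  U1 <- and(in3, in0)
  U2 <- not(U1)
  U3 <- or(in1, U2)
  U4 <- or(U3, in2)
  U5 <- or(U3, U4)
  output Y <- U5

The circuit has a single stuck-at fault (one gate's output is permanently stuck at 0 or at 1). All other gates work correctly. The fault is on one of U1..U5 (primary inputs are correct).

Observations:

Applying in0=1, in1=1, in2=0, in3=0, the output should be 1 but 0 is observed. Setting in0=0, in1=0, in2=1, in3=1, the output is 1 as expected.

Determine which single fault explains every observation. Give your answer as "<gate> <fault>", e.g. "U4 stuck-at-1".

Fault-free values for test 1 (in0=1, in1=1, in2=0, in3=0): U1=0, U2=1, U3=1, U4=1, U5=1, giving Y=1. Observed 0.
Test 1: faults giving observed 0 are {U3 stuck-at-0, U5 stuck-at-0}.
Test 2 (in0=0, in1=0, in2=1, in3=1): fault-free U1=0, U2=1, U3=1, U4=1, U5=1 → 1; observed 1. Eliminates U5 stuck-at-0.
Only U3 stuck-at-0 is consistent with every test.

U3 stuck-at-0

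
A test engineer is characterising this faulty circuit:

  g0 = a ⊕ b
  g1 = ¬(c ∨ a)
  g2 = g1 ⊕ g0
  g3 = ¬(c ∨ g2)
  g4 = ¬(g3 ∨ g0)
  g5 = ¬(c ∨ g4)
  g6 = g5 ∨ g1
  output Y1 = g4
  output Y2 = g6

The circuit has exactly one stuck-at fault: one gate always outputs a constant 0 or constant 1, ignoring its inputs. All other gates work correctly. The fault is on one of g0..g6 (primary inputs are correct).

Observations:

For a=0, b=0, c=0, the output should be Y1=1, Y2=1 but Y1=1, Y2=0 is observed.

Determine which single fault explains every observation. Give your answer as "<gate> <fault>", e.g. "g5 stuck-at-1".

g6 stuck-at-0

Fault-free values for test 1 (a=0, b=0, c=0): g0=0, g1=1, g2=1, g3=0, g4=1, g5=0, g6=1, giving Y1=1, Y2=1. Observed Y1=1, Y2=0.
Test 1: faults giving observed Y1=1, Y2=0 are {g6 stuck-at-0}.
Only g6 stuck-at-0 is consistent with every test.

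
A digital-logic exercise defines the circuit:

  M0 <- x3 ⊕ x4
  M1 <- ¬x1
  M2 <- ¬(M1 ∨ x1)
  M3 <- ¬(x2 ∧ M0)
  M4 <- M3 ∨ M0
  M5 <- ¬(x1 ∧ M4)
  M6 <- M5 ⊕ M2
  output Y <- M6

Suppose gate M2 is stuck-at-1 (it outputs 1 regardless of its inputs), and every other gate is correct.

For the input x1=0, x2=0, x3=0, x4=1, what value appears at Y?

Propagate with M2 forced: M0=1, M1=1, M2=1 [stuck-at-1], M3=1, M4=1, M5=1, M6=0.
So Y = 0. (Without the fault it would be 1.)

0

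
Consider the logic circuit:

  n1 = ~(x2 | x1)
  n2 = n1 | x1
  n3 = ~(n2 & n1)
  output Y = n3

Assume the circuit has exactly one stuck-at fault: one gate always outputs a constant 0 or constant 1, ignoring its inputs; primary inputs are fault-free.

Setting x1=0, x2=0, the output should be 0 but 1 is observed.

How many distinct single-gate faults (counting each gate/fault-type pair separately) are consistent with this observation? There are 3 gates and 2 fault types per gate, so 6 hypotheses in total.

3

Fault-free: n1=1, n2=1, n3=0 → 0. Observed 1.
  n1 stuck-at-0: output 1 ✓
  n1 stuck-at-1: output 0 ✗
  n2 stuck-at-0: output 1 ✓
  n2 stuck-at-1: output 0 ✗
  n3 stuck-at-0: output 0 ✗
  n3 stuck-at-1: output 1 ✓
Consistent faults: {n1 stuck-at-0, n2 stuck-at-0, n3 stuck-at-1} — 3 in all.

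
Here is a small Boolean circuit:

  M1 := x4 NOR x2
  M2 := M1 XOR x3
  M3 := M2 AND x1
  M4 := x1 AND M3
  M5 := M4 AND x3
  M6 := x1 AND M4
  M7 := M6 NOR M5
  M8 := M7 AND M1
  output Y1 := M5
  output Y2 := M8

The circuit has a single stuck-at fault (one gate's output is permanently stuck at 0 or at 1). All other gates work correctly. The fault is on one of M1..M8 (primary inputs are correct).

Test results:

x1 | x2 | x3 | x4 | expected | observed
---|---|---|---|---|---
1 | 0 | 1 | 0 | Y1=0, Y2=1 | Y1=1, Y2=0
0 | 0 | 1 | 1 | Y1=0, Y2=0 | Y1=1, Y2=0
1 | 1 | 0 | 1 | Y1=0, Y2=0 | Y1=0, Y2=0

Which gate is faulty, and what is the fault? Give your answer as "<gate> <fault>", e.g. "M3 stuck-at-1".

Fault-free values for test 1 (x1=1, x2=0, x3=1, x4=0): M1=1, M2=0, M3=0, M4=0, M5=0, M6=0, M7=1, M8=1, giving Y1=0, Y2=1. Observed Y1=1, Y2=0.
Test 1: faults giving observed Y1=1, Y2=0 are {M1 stuck-at-0, M2 stuck-at-1, M3 stuck-at-1, M4 stuck-at-1, M5 stuck-at-1}.
Test 2 (x1=0, x2=0, x3=1, x4=1): fault-free M1=0, M2=1, M3=0, M4=0, M5=0, M6=0, M7=1, M8=0 → Y1=0, Y2=0; observed Y1=1, Y2=0. Eliminates M1 stuck-at-0, M2 stuck-at-1, M3 stuck-at-1.
Test 3 (x1=1, x2=1, x3=0, x4=1): fault-free M1=0, M2=0, M3=0, M4=0, M5=0, M6=0, M7=1, M8=0 → Y1=0, Y2=0; observed Y1=0, Y2=0. Eliminates M5 stuck-at-1.
Only M4 stuck-at-1 is consistent with every test.

M4 stuck-at-1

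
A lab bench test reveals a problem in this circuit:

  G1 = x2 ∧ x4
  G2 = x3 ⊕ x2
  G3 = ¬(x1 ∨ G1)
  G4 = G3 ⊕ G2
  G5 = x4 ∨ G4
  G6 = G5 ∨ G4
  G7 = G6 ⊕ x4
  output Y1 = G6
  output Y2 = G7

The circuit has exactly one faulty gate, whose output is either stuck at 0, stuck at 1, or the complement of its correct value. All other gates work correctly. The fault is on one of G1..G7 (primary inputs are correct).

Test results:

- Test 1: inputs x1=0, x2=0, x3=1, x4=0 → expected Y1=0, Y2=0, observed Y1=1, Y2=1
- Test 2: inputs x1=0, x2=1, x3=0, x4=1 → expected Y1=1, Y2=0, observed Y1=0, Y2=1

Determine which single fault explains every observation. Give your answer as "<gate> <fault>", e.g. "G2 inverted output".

G6 inverted output

Fault-free values for test 1 (x1=0, x2=0, x3=1, x4=0): G1=0, G2=1, G3=1, G4=0, G5=0, G6=0, G7=0, giving Y1=0, Y2=0. Observed Y1=1, Y2=1.
Test 1: faults giving observed Y1=1, Y2=1 are {G1 stuck-at-1, G1 inverted output, G2 stuck-at-0, G2 inverted output, G3 stuck-at-0, G3 inverted output, G4 stuck-at-1, G4 inverted output, G5 stuck-at-1, G5 inverted output, G6 stuck-at-1, G6 inverted output}.
Test 2 (x1=0, x2=1, x3=0, x4=1): fault-free G1=1, G2=1, G3=0, G4=1, G5=1, G6=1, G7=0 → Y1=1, Y2=0; observed Y1=0, Y2=1. Eliminates G1 stuck-at-1, G1 inverted output, G2 stuck-at-0, G2 inverted output, G3 stuck-at-0, G3 inverted output, G4 stuck-at-1, G4 inverted output, G5 stuck-at-1, G5 inverted output, G6 stuck-at-1.
Only G6 inverted output is consistent with every test.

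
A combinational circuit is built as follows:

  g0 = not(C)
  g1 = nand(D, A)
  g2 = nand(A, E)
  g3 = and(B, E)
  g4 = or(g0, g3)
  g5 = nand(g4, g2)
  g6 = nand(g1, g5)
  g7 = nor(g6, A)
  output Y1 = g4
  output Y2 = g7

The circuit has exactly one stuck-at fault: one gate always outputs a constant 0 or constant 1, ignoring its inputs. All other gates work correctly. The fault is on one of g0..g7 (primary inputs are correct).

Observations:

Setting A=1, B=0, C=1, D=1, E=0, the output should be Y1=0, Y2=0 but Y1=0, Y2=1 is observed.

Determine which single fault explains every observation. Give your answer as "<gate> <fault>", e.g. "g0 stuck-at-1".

g7 stuck-at-1

Fault-free values for test 1 (A=1, B=0, C=1, D=1, E=0): g0=0, g1=0, g2=1, g3=0, g4=0, g5=1, g6=1, g7=0, giving Y1=0, Y2=0. Observed Y1=0, Y2=1.
Test 1: faults giving observed Y1=0, Y2=1 are {g7 stuck-at-1}.
Only g7 stuck-at-1 is consistent with every test.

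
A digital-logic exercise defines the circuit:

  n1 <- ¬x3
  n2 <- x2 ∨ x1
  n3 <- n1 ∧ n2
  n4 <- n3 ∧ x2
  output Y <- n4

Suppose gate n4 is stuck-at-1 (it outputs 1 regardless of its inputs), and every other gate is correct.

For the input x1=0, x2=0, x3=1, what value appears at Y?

1

Propagate with n4 forced: n1=0, n2=0, n3=0, n4=1 [stuck-at-1].
So Y = 1. (Without the fault it would be 0.)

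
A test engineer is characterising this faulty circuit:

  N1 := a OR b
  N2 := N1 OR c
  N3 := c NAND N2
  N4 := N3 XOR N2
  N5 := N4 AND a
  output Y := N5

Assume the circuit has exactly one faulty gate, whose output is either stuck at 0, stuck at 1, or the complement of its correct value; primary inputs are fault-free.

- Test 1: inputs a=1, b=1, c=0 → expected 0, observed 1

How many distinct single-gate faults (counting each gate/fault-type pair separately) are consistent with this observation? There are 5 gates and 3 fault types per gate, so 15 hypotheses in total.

10

Fault-free: N1=1, N2=1, N3=1, N4=0, N5=0 → 0. Observed 1.
  N1: stuck-at-0, inverted output ✓; others ✗
  N2: stuck-at-0, inverted output ✓; others ✗
  N3: stuck-at-0, inverted output ✓; others ✗
  N4: stuck-at-1, inverted output ✓; others ✗
  N5: stuck-at-1, inverted output ✓; others ✗
Consistent faults: {N1 stuck-at-0, N1 inverted output, N2 stuck-at-0, N2 inverted output, N3 stuck-at-0, N3 inverted output, N4 stuck-at-1, N4 inverted output, N5 stuck-at-1, N5 inverted output} — 10 in all.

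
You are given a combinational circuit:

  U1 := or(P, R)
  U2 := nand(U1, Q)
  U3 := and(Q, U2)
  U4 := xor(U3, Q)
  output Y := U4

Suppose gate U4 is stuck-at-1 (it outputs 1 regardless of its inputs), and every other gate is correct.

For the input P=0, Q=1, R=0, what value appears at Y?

Propagate with U4 forced: U1=0, U2=1, U3=1, U4=1 [stuck-at-1].
So Y = 1. (Without the fault it would be 0.)

1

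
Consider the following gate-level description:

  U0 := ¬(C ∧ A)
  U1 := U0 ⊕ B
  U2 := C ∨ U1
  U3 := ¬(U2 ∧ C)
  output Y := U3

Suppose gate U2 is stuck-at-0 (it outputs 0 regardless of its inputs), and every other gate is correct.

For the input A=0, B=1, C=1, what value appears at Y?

1

Propagate with U2 forced: U0=1, U1=0, U2=0 [stuck-at-0], U3=1.
So Y = 1. (Without the fault it would be 0.)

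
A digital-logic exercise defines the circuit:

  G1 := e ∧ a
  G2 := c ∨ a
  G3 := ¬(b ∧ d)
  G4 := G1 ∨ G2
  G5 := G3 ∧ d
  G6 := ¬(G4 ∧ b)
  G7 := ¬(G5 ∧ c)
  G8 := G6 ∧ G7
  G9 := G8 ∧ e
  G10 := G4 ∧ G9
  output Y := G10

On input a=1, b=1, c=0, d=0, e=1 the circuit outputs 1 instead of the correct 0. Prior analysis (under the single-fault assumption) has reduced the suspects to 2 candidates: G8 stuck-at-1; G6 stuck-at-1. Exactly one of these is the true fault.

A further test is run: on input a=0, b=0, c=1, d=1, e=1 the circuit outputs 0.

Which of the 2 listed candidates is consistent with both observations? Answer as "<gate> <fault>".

Evaluate each candidate on input a=0, b=0, c=1, d=1, e=1:
  G8 stuck-at-1: G1=0, G2=1, G3=1, G4=1, G5=1, G6=1, G7=0, G8=1 [stuck-at-1], G9=1, G10=1 → 1 — eliminated
  G6 stuck-at-1: G1=0, G2=1, G3=1, G4=1, G5=1, G6=1 [stuck-at-1], G7=0, G8=0, G9=0, G10=0 → 0 — matches
Only G6 stuck-at-1 reproduces the observed 0.

G6 stuck-at-1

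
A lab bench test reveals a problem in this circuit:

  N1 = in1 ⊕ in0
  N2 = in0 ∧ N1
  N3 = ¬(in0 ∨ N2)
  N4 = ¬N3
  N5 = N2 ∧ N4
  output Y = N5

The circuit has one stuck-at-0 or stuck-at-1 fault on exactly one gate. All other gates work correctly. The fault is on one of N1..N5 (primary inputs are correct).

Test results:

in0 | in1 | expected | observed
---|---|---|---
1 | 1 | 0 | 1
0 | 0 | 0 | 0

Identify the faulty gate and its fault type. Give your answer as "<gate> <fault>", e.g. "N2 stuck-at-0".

N1 stuck-at-1

Fault-free values for test 1 (in0=1, in1=1): N1=0, N2=0, N3=0, N4=1, N5=0, giving Y=0. Observed 1.
Test 1: faults giving observed 1 are {N1 stuck-at-1, N2 stuck-at-1, N5 stuck-at-1}.
Test 2 (in0=0, in1=0): fault-free N1=0, N2=0, N3=1, N4=0, N5=0 → 0; observed 0. Eliminates N2 stuck-at-1, N5 stuck-at-1.
Only N1 stuck-at-1 is consistent with every test.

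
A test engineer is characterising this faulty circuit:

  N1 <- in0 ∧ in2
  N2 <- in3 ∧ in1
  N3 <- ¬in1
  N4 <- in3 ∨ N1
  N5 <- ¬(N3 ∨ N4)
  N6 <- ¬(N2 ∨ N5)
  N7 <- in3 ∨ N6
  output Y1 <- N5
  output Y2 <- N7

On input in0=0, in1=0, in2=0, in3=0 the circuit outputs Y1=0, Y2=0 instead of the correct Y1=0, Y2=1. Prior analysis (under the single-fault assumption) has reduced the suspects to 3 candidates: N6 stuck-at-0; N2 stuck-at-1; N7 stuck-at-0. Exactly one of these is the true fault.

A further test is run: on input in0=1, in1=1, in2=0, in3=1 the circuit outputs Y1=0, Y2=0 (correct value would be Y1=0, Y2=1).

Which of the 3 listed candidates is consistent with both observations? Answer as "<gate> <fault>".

N7 stuck-at-0

Evaluate each candidate on input in0=1, in1=1, in2=0, in3=1:
  N6 stuck-at-0: N1=0, N2=1, N3=0, N4=1, N5=0, N6=0 [stuck-at-0], N7=1 → Y1=0, Y2=1 — eliminated
  N2 stuck-at-1: N1=0, N2=1 [stuck-at-1], N3=0, N4=1, N5=0, N6=0, N7=1 → Y1=0, Y2=1 — eliminated
  N7 stuck-at-0: N1=0, N2=1, N3=0, N4=1, N5=0, N6=0, N7=0 [stuck-at-0] → Y1=0, Y2=0 — matches
Only N7 stuck-at-0 reproduces the observed Y1=0, Y2=0.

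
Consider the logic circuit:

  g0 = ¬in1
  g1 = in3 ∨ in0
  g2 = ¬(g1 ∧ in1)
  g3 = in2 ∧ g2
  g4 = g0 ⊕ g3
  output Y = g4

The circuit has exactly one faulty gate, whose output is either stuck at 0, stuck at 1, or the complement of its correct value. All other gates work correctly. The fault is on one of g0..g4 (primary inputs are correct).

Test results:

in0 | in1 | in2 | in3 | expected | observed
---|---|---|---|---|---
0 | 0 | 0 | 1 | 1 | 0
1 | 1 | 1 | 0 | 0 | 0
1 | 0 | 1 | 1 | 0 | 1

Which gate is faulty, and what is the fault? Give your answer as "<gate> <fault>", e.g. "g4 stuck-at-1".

g0 stuck-at-0

Fault-free values for test 1 (in0=0, in1=0, in2=0, in3=1): g0=1, g1=1, g2=1, g3=0, g4=1, giving Y=1. Observed 0.
Test 1: faults giving observed 0 are {g0 stuck-at-0, g0 inverted output, g3 stuck-at-1, g3 inverted output, g4 stuck-at-0, g4 inverted output}.
Test 2 (in0=1, in1=1, in2=1, in3=0): fault-free g0=0, g1=1, g2=0, g3=0, g4=0 → 0; observed 0. Eliminates g0 inverted output, g3 stuck-at-1, g3 inverted output, g4 inverted output.
Test 3 (in0=1, in1=0, in2=1, in3=1): fault-free g0=1, g1=1, g2=1, g3=1, g4=0 → 0; observed 1. Eliminates g4 stuck-at-0.
Only g0 stuck-at-0 is consistent with every test.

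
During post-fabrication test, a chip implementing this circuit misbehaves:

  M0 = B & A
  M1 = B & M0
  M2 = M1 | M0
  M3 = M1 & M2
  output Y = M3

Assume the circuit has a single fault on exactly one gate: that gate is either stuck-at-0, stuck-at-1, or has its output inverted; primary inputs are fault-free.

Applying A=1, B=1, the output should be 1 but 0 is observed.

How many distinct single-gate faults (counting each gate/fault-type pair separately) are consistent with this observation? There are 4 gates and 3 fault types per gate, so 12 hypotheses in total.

8

Fault-free: M0=1, M1=1, M2=1, M3=1 → 1. Observed 0.
  M0 stuck-at-0: output 0 ✓
  M0 stuck-at-1: output 1 ✗
  M0 inverted output: output 0 ✓
  M1 stuck-at-0: output 0 ✓
  M1 stuck-at-1: output 1 ✗
  M1 inverted output: output 0 ✓
  M2 stuck-at-0: output 0 ✓
  M2 stuck-at-1: output 1 ✗
  M2 inverted output: output 0 ✓
  M3 stuck-at-0: output 0 ✓
  M3 stuck-at-1: output 1 ✗
  M3 inverted output: output 0 ✓
Consistent faults: {M0 stuck-at-0, M0 inverted output, M1 stuck-at-0, M1 inverted output, M2 stuck-at-0, M2 inverted output, M3 stuck-at-0, M3 inverted output} — 8 in all.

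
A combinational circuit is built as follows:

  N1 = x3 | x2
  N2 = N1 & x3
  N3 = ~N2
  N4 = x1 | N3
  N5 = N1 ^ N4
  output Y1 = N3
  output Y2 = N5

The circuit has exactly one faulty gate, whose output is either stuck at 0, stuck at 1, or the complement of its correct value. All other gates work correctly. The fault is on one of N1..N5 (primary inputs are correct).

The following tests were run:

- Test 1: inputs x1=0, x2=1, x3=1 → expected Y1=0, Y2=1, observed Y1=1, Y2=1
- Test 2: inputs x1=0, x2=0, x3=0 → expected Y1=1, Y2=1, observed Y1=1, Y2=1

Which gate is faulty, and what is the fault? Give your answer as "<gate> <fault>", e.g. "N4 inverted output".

Fault-free values for test 1 (x1=0, x2=1, x3=1): N1=1, N2=1, N3=0, N4=0, N5=1, giving Y1=0, Y2=1. Observed Y1=1, Y2=1.
Test 1: faults giving observed Y1=1, Y2=1 are {N1 stuck-at-0, N1 inverted output}.
Test 2 (x1=0, x2=0, x3=0): fault-free N1=0, N2=0, N3=1, N4=1, N5=1 → Y1=1, Y2=1; observed Y1=1, Y2=1. Eliminates N1 inverted output.
Only N1 stuck-at-0 is consistent with every test.

N1 stuck-at-0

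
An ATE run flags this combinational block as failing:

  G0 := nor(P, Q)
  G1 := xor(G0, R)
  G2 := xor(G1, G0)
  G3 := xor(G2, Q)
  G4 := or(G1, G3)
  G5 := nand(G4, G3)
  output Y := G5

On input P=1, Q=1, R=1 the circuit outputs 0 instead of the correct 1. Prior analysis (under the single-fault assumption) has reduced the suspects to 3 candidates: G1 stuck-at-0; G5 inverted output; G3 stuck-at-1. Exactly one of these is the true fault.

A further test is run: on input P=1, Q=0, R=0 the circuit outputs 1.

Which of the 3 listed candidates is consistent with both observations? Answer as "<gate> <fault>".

Evaluate each candidate on input P=1, Q=0, R=0:
  G1 stuck-at-0: G0=0, G1=0 [stuck-at-0], G2=0, G3=0, G4=0, G5=1 → 1 — matches
  G5 inverted output: G0=0, G1=0, G2=0, G3=0, G4=0, G5=0 [inverted output] → 0 — eliminated
  G3 stuck-at-1: G0=0, G1=0, G2=0, G3=1 [stuck-at-1], G4=1, G5=0 → 0 — eliminated
Only G1 stuck-at-0 reproduces the observed 1.

G1 stuck-at-0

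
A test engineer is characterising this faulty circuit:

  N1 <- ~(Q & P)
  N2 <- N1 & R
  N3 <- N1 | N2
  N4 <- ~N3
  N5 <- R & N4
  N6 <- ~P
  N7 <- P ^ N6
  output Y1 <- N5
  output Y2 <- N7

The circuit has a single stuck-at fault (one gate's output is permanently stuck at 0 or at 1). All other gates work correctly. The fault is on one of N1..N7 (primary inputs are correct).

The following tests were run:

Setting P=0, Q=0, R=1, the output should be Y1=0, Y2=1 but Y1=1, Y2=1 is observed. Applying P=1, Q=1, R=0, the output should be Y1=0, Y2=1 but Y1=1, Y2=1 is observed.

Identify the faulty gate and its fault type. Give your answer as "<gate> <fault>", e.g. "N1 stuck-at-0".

N5 stuck-at-1

Fault-free values for test 1 (P=0, Q=0, R=1): N1=1, N2=1, N3=1, N4=0, N5=0, N6=1, N7=1, giving Y1=0, Y2=1. Observed Y1=1, Y2=1.
Test 1: faults giving observed Y1=1, Y2=1 are {N1 stuck-at-0, N3 stuck-at-0, N4 stuck-at-1, N5 stuck-at-1}.
Test 2 (P=1, Q=1, R=0): fault-free N1=0, N2=0, N3=0, N4=1, N5=0, N6=0, N7=1 → Y1=0, Y2=1; observed Y1=1, Y2=1. Eliminates N1 stuck-at-0, N3 stuck-at-0, N4 stuck-at-1.
Only N5 stuck-at-1 is consistent with every test.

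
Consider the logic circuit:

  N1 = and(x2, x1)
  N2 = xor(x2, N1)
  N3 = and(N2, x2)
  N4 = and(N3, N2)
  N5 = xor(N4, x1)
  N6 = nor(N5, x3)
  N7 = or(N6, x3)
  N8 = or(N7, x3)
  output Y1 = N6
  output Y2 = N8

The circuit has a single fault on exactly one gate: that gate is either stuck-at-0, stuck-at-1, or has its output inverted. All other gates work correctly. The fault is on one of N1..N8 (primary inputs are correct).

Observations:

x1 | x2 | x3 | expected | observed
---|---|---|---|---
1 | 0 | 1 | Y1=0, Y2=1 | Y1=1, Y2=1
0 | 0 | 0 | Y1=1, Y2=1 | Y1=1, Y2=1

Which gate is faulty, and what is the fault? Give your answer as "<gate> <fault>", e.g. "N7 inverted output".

Fault-free values for test 1 (x1=1, x2=0, x3=1): N1=0, N2=0, N3=0, N4=0, N5=1, N6=0, N7=1, N8=1, giving Y1=0, Y2=1. Observed Y1=1, Y2=1.
Test 1: faults giving observed Y1=1, Y2=1 are {N6 stuck-at-1, N6 inverted output}.
Test 2 (x1=0, x2=0, x3=0): fault-free N1=0, N2=0, N3=0, N4=0, N5=0, N6=1, N7=1, N8=1 → Y1=1, Y2=1; observed Y1=1, Y2=1. Eliminates N6 inverted output.
Only N6 stuck-at-1 is consistent with every test.

N6 stuck-at-1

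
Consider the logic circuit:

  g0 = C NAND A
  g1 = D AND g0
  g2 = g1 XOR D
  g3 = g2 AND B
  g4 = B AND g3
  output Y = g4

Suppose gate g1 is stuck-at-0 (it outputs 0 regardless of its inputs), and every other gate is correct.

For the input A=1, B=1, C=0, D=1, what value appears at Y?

Propagate with g1 forced: g0=1, g1=0 [stuck-at-0], g2=1, g3=1, g4=1.
So Y = 1. (Without the fault it would be 0.)

1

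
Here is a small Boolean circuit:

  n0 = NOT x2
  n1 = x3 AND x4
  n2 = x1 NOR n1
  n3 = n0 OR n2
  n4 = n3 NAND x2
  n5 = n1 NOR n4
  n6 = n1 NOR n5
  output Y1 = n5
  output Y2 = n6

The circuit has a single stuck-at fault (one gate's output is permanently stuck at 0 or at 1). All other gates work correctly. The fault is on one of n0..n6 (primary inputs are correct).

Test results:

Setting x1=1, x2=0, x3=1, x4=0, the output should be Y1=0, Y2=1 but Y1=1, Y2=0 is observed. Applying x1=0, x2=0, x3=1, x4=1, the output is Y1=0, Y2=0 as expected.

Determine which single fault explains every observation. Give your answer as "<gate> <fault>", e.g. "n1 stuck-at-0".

Fault-free values for test 1 (x1=1, x2=0, x3=1, x4=0): n0=1, n1=0, n2=0, n3=1, n4=1, n5=0, n6=1, giving Y1=0, Y2=1. Observed Y1=1, Y2=0.
Test 1: faults giving observed Y1=1, Y2=0 are {n4 stuck-at-0, n5 stuck-at-1}.
Test 2 (x1=0, x2=0, x3=1, x4=1): fault-free n0=1, n1=1, n2=0, n3=1, n4=1, n5=0, n6=0 → Y1=0, Y2=0; observed Y1=0, Y2=0. Eliminates n5 stuck-at-1.
Only n4 stuck-at-0 is consistent with every test.

n4 stuck-at-0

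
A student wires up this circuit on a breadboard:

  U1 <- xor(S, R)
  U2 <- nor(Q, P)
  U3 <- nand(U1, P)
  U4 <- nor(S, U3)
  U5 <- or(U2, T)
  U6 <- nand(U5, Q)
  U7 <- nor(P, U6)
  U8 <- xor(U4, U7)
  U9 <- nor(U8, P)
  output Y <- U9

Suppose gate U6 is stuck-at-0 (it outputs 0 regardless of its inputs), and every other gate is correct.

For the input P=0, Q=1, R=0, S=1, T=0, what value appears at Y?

Propagate with U6 forced: U1=1, U2=0, U3=1, U4=0, U5=0, U6=0 [stuck-at-0], U7=1, U8=1, U9=0.
So Y = 0. (Without the fault it would be 1.)

0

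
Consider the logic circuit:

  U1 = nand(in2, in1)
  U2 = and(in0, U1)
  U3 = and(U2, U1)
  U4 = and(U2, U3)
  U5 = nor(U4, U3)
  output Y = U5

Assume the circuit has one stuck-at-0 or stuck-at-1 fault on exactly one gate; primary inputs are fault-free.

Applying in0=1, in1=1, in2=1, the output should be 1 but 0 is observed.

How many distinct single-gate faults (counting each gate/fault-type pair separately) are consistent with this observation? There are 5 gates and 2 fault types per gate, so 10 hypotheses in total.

4

Fault-free: U1=0, U2=0, U3=0, U4=0, U5=1 → 1. Observed 0.
  U1 stuck-at-0: output 1 ✗
  U1 stuck-at-1: output 0 ✓
  U2 stuck-at-0: output 1 ✗
  U2 stuck-at-1: output 1 ✗
  U3 stuck-at-0: output 1 ✗
  U3 stuck-at-1: output 0 ✓
  U4 stuck-at-0: output 1 ✗
  U4 stuck-at-1: output 0 ✓
  U5 stuck-at-0: output 0 ✓
  U5 stuck-at-1: output 1 ✗
Consistent faults: {U1 stuck-at-1, U3 stuck-at-1, U4 stuck-at-1, U5 stuck-at-0} — 4 in all.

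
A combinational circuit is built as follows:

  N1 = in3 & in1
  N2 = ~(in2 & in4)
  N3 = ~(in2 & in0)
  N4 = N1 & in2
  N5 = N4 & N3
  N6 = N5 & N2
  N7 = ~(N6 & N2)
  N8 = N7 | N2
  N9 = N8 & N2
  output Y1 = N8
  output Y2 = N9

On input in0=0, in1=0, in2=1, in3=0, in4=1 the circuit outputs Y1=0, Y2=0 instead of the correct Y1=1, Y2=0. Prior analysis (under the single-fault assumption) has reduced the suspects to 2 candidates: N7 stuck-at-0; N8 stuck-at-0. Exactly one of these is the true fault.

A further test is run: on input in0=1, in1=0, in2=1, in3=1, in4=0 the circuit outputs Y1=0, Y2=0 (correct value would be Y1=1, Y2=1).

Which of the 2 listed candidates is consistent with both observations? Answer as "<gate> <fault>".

N8 stuck-at-0

Evaluate each candidate on input in0=1, in1=0, in2=1, in3=1, in4=0:
  N7 stuck-at-0: N1=0, N2=1, N3=0, N4=0, N5=0, N6=0, N7=0 [stuck-at-0], N8=1, N9=1 → Y1=1, Y2=1 — eliminated
  N8 stuck-at-0: N1=0, N2=1, N3=0, N4=0, N5=0, N6=0, N7=1, N8=0 [stuck-at-0], N9=0 → Y1=0, Y2=0 — matches
Only N8 stuck-at-0 reproduces the observed Y1=0, Y2=0.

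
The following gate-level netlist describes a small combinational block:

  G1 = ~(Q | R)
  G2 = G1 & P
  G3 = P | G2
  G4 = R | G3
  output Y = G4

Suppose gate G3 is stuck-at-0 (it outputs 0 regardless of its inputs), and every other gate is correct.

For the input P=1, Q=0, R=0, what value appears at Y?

Propagate with G3 forced: G1=1, G2=1, G3=0 [stuck-at-0], G4=0.
So Y = 0. (Without the fault it would be 1.)

0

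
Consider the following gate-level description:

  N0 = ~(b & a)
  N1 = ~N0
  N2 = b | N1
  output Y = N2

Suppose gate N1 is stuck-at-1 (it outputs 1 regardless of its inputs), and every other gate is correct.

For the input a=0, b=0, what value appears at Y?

1

Propagate with N1 forced: N0=1, N1=1 [stuck-at-1], N2=1.
So Y = 1. (Without the fault it would be 0.)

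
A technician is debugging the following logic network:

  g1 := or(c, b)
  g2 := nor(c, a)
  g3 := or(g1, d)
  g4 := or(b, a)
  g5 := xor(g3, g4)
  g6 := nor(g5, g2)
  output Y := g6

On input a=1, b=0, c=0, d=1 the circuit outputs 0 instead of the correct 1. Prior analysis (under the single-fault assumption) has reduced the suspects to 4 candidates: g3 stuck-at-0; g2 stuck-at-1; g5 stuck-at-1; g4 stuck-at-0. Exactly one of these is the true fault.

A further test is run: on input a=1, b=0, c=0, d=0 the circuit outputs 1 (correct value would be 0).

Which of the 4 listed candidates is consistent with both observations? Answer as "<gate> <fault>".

g4 stuck-at-0

Evaluate each candidate on input a=1, b=0, c=0, d=0:
  g3 stuck-at-0: g1=0, g2=0, g3=0 [stuck-at-0], g4=1, g5=1, g6=0 → 0 — eliminated
  g2 stuck-at-1: g1=0, g2=1 [stuck-at-1], g3=0, g4=1, g5=1, g6=0 → 0 — eliminated
  g5 stuck-at-1: g1=0, g2=0, g3=0, g4=1, g5=1 [stuck-at-1], g6=0 → 0 — eliminated
  g4 stuck-at-0: g1=0, g2=0, g3=0, g4=0 [stuck-at-0], g5=0, g6=1 → 1 — matches
Only g4 stuck-at-0 reproduces the observed 1.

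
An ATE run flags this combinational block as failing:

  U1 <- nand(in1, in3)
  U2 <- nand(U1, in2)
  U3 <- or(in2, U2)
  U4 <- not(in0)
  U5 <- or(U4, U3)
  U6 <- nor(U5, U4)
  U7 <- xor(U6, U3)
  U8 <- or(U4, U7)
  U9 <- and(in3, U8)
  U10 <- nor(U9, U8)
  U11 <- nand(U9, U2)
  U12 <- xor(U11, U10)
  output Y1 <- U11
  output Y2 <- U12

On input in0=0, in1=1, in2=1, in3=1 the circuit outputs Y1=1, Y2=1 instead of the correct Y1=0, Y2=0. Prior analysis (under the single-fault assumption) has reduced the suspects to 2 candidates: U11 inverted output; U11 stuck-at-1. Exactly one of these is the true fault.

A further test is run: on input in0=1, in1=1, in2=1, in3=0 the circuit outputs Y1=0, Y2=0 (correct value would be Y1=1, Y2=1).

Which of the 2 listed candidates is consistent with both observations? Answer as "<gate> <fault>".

Evaluate each candidate on input in0=1, in1=1, in2=1, in3=0:
  U11 inverted output: U1=1, U2=0, U3=1, U4=0, U5=1, U6=0, U7=1, U8=1, U9=0, U10=0, U11=0 [inverted output], U12=0 → Y1=0, Y2=0 — matches
  U11 stuck-at-1: U1=1, U2=0, U3=1, U4=0, U5=1, U6=0, U7=1, U8=1, U9=0, U10=0, U11=1 [stuck-at-1], U12=1 → Y1=1, Y2=1 — eliminated
Only U11 inverted output reproduces the observed Y1=0, Y2=0.

U11 inverted output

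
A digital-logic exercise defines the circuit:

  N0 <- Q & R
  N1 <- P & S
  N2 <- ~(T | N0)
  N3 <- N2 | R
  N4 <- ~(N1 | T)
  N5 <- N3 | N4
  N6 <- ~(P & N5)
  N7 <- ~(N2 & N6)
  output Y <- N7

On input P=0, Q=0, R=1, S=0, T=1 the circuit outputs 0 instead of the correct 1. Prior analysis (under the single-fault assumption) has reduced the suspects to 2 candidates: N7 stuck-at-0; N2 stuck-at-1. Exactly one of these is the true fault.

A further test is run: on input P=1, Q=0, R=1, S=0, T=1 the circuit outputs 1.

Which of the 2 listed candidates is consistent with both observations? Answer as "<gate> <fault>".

Evaluate each candidate on input P=1, Q=0, R=1, S=0, T=1:
  N7 stuck-at-0: N0=0, N1=0, N2=0, N3=1, N4=0, N5=1, N6=0, N7=0 [stuck-at-0] → 0 — eliminated
  N2 stuck-at-1: N0=0, N1=0, N2=1 [stuck-at-1], N3=1, N4=0, N5=1, N6=0, N7=1 → 1 — matches
Only N2 stuck-at-1 reproduces the observed 1.

N2 stuck-at-1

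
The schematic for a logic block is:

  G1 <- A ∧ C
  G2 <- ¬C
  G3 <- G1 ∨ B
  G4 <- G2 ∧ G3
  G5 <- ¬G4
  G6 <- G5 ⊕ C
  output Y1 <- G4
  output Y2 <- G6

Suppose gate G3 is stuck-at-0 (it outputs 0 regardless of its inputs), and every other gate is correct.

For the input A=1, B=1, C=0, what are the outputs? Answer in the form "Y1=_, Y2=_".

Propagate with G3 forced: G1=0, G2=1, G3=0 [stuck-at-0], G4=0, G5=1, G6=1.
So the outputs are Y1=0, Y2=1. (Without the fault they would be Y1=1, Y2=0.)

Y1=0, Y2=1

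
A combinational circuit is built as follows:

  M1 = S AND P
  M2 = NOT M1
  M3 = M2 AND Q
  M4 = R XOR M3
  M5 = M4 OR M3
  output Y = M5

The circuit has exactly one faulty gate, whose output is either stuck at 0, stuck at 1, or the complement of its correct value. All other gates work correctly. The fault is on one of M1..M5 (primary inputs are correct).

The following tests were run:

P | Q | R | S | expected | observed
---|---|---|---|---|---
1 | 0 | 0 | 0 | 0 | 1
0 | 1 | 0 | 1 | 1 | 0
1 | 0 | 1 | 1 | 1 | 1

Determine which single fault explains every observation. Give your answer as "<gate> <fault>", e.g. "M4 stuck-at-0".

Fault-free values for test 1 (P=1, Q=0, R=0, S=0): M1=0, M2=1, M3=0, M4=0, M5=0, giving Y=0. Observed 1.
Test 1: faults giving observed 1 are {M3 stuck-at-1, M3 inverted output, M4 stuck-at-1, M4 inverted output, M5 stuck-at-1, M5 inverted output}.
Test 2 (P=0, Q=1, R=0, S=1): fault-free M1=0, M2=1, M3=1, M4=1, M5=1 → 1; observed 0. Eliminates M3 stuck-at-1, M4 stuck-at-1, M4 inverted output, M5 stuck-at-1.
Test 3 (P=1, Q=0, R=1, S=1): fault-free M1=1, M2=0, M3=0, M4=1, M5=1 → 1; observed 1. Eliminates M5 inverted output.
Only M3 inverted output is consistent with every test.

M3 inverted output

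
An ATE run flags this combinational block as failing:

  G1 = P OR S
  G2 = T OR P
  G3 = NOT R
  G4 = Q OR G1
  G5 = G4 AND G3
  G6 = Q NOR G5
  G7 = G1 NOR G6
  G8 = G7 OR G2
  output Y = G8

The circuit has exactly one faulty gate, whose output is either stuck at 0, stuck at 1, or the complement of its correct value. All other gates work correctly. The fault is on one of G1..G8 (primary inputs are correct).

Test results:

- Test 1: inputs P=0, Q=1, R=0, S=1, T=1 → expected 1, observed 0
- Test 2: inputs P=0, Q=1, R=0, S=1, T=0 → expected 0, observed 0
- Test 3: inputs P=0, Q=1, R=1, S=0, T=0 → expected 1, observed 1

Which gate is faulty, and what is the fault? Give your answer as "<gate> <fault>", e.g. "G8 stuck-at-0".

Fault-free values for test 1 (P=0, Q=1, R=0, S=1, T=1): G1=1, G2=1, G3=1, G4=1, G5=1, G6=0, G7=0, G8=1, giving Y=1. Observed 0.
Test 1: faults giving observed 0 are {G2 stuck-at-0, G2 inverted output, G8 stuck-at-0, G8 inverted output}.
Test 2 (P=0, Q=1, R=0, S=1, T=0): fault-free G1=1, G2=0, G3=1, G4=1, G5=1, G6=0, G7=0, G8=0 → 0; observed 0. Eliminates G2 inverted output, G8 inverted output.
Test 3 (P=0, Q=1, R=1, S=0, T=0): fault-free G1=0, G2=0, G3=0, G4=1, G5=0, G6=0, G7=1, G8=1 → 1; observed 1. Eliminates G8 stuck-at-0.
Only G2 stuck-at-0 is consistent with every test.

G2 stuck-at-0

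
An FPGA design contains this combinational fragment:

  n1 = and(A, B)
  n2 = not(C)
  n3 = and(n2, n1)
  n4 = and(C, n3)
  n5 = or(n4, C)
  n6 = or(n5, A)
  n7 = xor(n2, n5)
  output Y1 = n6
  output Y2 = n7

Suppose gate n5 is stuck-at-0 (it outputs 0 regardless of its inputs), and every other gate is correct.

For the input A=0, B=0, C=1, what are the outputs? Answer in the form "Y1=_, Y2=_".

Propagate with n5 forced: n1=0, n2=0, n3=0, n4=0, n5=0 [stuck-at-0], n6=0, n7=0.
So the outputs are Y1=0, Y2=0. (Without the fault they would be Y1=1, Y2=1.)

Y1=0, Y2=0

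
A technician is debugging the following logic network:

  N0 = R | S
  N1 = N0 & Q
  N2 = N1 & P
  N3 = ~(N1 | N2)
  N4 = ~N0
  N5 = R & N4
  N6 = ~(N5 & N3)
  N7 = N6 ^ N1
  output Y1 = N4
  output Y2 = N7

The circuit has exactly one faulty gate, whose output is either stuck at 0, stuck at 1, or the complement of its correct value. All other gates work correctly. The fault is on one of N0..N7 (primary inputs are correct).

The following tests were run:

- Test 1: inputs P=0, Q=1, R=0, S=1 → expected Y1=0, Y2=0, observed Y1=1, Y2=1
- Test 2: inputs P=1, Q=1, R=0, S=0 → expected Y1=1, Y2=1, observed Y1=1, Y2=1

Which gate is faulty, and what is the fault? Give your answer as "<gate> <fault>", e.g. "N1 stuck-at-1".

Fault-free values for test 1 (P=0, Q=1, R=0, S=1): N0=1, N1=1, N2=0, N3=0, N4=0, N5=0, N6=1, N7=0, giving Y1=0, Y2=0. Observed Y1=1, Y2=1.
Test 1: faults giving observed Y1=1, Y2=1 are {N0 stuck-at-0, N0 inverted output}.
Test 2 (P=1, Q=1, R=0, S=0): fault-free N0=0, N1=0, N2=0, N3=1, N4=1, N5=0, N6=1, N7=1 → Y1=1, Y2=1; observed Y1=1, Y2=1. Eliminates N0 inverted output.
Only N0 stuck-at-0 is consistent with every test.

N0 stuck-at-0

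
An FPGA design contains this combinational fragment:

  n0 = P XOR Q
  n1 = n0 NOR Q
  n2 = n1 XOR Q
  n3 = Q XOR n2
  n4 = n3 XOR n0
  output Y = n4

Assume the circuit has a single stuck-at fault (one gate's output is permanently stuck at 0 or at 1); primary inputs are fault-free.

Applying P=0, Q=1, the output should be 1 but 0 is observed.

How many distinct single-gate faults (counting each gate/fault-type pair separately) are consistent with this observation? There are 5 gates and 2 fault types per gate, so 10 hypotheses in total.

5

Fault-free: n0=1, n1=0, n2=1, n3=0, n4=1 → 1. Observed 0.
  n0 stuck-at-0: output 0 ✓
  n0 stuck-at-1: output 1 ✗
  n1 stuck-at-0: output 1 ✗
  n1 stuck-at-1: output 0 ✓
  n2 stuck-at-0: output 0 ✓
  n2 stuck-at-1: output 1 ✗
  n3 stuck-at-0: output 1 ✗
  n3 stuck-at-1: output 0 ✓
  n4 stuck-at-0: output 0 ✓
  n4 stuck-at-1: output 1 ✗
Consistent faults: {n0 stuck-at-0, n1 stuck-at-1, n2 stuck-at-0, n3 stuck-at-1, n4 stuck-at-0} — 5 in all.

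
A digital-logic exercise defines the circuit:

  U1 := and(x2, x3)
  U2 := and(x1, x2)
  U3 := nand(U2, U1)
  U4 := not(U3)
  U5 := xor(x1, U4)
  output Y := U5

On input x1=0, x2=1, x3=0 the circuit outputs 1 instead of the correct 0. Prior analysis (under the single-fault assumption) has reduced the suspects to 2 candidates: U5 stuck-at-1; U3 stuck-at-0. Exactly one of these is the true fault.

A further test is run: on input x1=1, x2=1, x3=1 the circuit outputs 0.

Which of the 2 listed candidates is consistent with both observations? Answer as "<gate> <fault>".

Evaluate each candidate on input x1=1, x2=1, x3=1:
  U5 stuck-at-1: U1=1, U2=1, U3=0, U4=1, U5=1 [stuck-at-1] → 1 — eliminated
  U3 stuck-at-0: U1=1, U2=1, U3=0 [stuck-at-0], U4=1, U5=0 → 0 — matches
Only U3 stuck-at-0 reproduces the observed 0.

U3 stuck-at-0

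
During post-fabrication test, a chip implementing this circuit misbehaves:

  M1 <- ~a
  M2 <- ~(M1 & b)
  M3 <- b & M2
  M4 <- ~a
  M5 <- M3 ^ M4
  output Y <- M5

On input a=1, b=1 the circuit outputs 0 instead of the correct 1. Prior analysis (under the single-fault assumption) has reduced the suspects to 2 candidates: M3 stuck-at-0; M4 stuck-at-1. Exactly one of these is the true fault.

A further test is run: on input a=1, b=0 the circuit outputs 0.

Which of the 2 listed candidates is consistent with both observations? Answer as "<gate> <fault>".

Evaluate each candidate on input a=1, b=0:
  M3 stuck-at-0: M1=0, M2=1, M3=0 [stuck-at-0], M4=0, M5=0 → 0 — matches
  M4 stuck-at-1: M1=0, M2=1, M3=0, M4=1 [stuck-at-1], M5=1 → 1 — eliminated
Only M3 stuck-at-0 reproduces the observed 0.

M3 stuck-at-0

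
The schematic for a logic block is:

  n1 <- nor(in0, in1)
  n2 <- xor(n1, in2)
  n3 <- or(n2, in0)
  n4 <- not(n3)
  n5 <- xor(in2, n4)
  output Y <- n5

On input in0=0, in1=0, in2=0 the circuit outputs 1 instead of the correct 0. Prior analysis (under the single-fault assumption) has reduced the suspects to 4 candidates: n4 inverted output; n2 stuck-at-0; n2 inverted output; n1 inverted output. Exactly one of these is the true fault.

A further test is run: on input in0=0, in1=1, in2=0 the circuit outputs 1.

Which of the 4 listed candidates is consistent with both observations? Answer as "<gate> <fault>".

n2 stuck-at-0

Evaluate each candidate on input in0=0, in1=1, in2=0:
  n4 inverted output: n1=0, n2=0, n3=0, n4=0 [inverted output], n5=0 → 0 — eliminated
  n2 stuck-at-0: n1=0, n2=0 [stuck-at-0], n3=0, n4=1, n5=1 → 1 — matches
  n2 inverted output: n1=0, n2=1 [inverted output], n3=1, n4=0, n5=0 → 0 — eliminated
  n1 inverted output: n1=1 [inverted output], n2=1, n3=1, n4=0, n5=0 → 0 — eliminated
Only n2 stuck-at-0 reproduces the observed 1.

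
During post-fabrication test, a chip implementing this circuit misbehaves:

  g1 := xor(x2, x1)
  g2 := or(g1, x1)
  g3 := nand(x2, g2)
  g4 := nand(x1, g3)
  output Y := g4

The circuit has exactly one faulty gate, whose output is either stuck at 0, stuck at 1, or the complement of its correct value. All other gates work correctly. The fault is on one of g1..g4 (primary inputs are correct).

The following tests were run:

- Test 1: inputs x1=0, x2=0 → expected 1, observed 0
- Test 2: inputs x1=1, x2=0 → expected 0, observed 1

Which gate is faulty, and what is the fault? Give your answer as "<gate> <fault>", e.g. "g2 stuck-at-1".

Fault-free values for test 1 (x1=0, x2=0): g1=0, g2=0, g3=1, g4=1, giving Y=1. Observed 0.
Test 1: faults giving observed 0 are {g4 stuck-at-0, g4 inverted output}.
Test 2 (x1=1, x2=0): fault-free g1=1, g2=1, g3=1, g4=0 → 0; observed 1. Eliminates g4 stuck-at-0.
Only g4 inverted output is consistent with every test.

g4 inverted output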